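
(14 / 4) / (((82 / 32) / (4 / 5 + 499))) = 139944 / 205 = 682.65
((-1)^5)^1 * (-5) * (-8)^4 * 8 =163840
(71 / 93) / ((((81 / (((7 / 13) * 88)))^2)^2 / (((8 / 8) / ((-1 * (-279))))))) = 10223066771456 / 31900731118386507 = 0.00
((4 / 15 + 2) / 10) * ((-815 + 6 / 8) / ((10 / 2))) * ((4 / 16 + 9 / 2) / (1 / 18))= -3156033 / 1000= -3156.03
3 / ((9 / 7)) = 7 / 3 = 2.33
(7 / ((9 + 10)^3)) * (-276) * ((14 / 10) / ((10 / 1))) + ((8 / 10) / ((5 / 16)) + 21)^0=164713 / 171475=0.96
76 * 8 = 608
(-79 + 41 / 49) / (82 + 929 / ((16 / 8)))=-7660 / 53557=-0.14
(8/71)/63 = 8/4473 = 0.00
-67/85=-0.79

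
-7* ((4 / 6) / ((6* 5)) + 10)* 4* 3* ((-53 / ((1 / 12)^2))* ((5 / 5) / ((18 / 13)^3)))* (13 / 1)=38230840648 / 1215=31465712.47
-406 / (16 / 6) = -609 / 4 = -152.25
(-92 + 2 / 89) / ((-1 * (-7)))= -8186 / 623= -13.14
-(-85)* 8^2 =5440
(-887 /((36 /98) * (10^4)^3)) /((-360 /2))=43463 /3240000000000000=0.00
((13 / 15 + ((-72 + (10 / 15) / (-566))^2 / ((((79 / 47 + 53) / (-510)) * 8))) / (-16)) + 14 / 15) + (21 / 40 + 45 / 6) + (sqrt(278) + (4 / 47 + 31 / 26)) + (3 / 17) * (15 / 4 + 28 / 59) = sqrt(278) + 9435516631992938491 / 24218618513681280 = 406.27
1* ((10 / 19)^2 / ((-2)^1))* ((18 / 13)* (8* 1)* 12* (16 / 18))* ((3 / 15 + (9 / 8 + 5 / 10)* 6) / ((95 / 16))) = -2445312 / 89167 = -27.42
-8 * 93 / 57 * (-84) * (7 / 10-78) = -8051568 / 95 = -84753.35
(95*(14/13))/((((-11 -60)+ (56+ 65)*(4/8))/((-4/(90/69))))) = 3496/117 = 29.88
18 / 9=2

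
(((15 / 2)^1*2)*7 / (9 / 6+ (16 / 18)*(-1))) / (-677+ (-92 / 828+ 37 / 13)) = -221130 / 867779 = -0.25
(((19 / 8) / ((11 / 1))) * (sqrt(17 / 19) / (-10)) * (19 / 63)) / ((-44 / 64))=19 * sqrt(323) / 38115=0.01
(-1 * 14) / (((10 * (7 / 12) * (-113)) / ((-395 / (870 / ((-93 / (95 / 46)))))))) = 0.43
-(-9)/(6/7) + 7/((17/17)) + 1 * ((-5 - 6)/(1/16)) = -317/2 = -158.50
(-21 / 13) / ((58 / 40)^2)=-8400 / 10933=-0.77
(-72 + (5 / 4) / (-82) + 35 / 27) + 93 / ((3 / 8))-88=790673 / 8856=89.28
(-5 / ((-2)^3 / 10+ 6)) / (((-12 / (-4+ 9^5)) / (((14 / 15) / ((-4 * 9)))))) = -2066575 / 16848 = -122.66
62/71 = 0.87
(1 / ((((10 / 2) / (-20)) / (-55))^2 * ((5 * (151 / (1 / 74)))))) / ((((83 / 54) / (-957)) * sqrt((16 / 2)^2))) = -31265190 / 463721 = -67.42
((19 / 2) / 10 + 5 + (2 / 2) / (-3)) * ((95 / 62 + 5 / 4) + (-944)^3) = -35153418746327 / 7440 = -4724921874.51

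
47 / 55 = 0.85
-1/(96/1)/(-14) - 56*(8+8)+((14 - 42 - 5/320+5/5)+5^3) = -268133/336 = -798.01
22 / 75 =0.29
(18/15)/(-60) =-1/50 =-0.02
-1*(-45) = 45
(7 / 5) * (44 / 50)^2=1.08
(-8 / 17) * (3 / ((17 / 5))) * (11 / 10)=-132 / 289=-0.46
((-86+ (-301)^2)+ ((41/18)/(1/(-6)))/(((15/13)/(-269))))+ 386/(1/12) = 4424992/45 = 98333.16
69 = 69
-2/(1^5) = -2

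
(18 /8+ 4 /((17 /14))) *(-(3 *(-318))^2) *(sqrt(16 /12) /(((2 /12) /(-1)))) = 343113732 *sqrt(3) /17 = 34958259.80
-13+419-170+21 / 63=709 / 3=236.33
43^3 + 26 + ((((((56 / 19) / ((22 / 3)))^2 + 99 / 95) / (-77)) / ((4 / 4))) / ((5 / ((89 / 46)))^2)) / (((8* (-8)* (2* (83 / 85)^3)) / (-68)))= 10356918848370320001903 / 130221656699539328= 79533.00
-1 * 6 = -6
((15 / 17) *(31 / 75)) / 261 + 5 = 110956 / 22185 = 5.00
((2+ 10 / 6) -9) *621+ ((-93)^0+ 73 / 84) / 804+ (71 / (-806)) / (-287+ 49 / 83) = -3312.00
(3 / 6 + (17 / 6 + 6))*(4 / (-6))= -56 / 9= -6.22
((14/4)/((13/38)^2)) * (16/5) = 80864/845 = 95.70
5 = 5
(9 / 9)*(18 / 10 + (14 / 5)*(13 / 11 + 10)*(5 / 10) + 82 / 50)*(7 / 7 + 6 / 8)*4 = 36757 / 275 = 133.66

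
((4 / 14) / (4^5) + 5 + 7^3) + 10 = 1283073 / 3584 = 358.00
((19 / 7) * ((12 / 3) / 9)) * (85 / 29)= 6460 / 1827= 3.54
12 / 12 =1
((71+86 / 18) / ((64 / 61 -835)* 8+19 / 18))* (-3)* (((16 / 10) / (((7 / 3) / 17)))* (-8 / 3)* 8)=-2172622848 / 256349275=-8.48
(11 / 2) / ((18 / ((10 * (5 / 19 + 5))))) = 2750 / 171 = 16.08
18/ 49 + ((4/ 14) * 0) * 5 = 18/ 49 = 0.37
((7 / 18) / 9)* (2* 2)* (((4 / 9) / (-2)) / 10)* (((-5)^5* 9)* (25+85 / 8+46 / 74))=46939375 / 11988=3915.53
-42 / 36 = -7 / 6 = -1.17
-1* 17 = -17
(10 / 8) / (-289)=-5 / 1156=-0.00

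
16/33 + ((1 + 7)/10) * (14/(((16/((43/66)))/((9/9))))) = 207/220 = 0.94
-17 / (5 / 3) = -51 / 5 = -10.20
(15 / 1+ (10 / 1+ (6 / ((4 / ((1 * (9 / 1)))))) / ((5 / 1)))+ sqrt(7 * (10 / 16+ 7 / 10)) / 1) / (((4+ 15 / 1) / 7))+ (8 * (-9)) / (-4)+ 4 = 7 * sqrt(3710) / 380+ 6119 / 190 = 33.33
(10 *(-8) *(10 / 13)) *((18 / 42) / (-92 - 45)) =2400 / 12467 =0.19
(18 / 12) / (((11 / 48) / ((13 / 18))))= 52 / 11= 4.73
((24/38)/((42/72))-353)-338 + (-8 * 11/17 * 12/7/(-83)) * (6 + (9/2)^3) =-127523233/187663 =-679.53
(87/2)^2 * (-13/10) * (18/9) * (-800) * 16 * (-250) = -15743520000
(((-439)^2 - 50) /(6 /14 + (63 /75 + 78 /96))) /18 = 269739400 /52443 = 5143.48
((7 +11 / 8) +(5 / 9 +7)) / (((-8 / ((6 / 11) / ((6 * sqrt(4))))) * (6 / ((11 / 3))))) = -1147 / 20736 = -0.06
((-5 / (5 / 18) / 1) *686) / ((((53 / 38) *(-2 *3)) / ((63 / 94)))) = 2463426 / 2491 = 988.93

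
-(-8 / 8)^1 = 1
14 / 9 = 1.56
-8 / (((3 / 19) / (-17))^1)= 2584 / 3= 861.33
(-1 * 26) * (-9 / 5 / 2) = 117 / 5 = 23.40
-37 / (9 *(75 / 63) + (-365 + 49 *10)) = -259 / 950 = -0.27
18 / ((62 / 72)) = 648 / 31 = 20.90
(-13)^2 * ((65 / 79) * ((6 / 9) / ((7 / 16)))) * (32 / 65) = 173056 / 1659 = 104.31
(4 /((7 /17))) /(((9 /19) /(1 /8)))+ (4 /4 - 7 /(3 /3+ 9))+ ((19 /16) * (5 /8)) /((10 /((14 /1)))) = 157351 /40320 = 3.90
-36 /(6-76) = 0.51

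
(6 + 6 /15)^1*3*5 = 96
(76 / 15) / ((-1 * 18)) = -38 / 135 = -0.28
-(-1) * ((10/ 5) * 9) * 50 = 900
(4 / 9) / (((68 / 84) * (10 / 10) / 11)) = 308 / 51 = 6.04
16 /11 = 1.45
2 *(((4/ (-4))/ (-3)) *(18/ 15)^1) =4/ 5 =0.80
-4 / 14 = -0.29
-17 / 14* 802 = -6817 / 7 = -973.86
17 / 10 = 1.70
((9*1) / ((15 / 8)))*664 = 15936 / 5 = 3187.20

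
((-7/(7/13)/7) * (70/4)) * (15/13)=-75/2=-37.50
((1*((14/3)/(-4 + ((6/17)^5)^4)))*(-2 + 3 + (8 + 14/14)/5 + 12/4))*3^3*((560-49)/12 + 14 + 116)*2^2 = -732281022155539674368753263377/5806044865333618446265510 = -126123.90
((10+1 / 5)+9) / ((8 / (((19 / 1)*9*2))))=4104 / 5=820.80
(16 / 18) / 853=8 / 7677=0.00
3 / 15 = 1 / 5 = 0.20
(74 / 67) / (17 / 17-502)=-74 / 33567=-0.00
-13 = -13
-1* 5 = -5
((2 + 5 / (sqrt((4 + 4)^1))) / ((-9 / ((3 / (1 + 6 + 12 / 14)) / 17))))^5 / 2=-204188243 / 11113332339760200000 -46202443*sqrt(2) / 3556266348723264000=-0.00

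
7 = 7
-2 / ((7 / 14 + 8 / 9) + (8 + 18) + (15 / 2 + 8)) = -9 / 193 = -0.05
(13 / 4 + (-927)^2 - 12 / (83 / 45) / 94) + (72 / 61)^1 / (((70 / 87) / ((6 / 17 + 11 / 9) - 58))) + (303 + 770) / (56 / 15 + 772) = 353904766894025099 / 411875986655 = 859250.79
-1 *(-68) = 68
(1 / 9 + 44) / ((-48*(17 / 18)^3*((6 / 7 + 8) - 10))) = 75033 / 78608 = 0.95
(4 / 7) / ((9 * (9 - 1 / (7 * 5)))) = 10 / 1413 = 0.01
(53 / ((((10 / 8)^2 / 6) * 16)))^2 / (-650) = -50562 / 203125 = -0.25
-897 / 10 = -89.70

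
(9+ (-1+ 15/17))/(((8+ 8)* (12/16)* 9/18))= 151/102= 1.48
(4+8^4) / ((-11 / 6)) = -24600 / 11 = -2236.36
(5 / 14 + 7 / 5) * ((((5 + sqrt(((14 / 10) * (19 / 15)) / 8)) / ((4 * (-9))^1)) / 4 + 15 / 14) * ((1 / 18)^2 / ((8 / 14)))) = 8569 / 870912 - 41 * sqrt(798) / 37324800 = 0.01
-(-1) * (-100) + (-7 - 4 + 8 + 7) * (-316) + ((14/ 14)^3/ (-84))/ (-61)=-6989135/ 5124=-1364.00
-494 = -494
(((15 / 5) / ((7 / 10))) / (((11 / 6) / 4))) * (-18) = -12960 / 77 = -168.31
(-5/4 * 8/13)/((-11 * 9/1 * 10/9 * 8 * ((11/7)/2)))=7/6292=0.00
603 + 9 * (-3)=576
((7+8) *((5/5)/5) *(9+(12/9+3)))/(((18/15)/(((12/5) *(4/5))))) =64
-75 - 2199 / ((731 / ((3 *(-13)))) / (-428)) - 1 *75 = -36815358 / 731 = -50363.01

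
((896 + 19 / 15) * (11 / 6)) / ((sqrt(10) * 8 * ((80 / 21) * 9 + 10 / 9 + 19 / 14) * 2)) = 94213 * sqrt(10) / 336800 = 0.88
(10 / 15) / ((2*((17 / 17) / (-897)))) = -299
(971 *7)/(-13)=-6797/13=-522.85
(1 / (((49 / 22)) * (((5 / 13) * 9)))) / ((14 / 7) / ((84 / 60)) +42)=143 / 47880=0.00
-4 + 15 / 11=-29 / 11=-2.64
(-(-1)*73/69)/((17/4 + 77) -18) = 292/17457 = 0.02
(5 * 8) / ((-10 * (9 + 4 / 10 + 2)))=-20 / 57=-0.35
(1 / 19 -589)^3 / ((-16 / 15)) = 2627190298125 / 13718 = 191514090.84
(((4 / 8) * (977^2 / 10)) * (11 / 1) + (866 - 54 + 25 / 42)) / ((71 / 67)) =496180.81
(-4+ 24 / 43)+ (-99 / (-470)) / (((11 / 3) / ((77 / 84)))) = -273983 / 80840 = -3.39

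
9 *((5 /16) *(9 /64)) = 0.40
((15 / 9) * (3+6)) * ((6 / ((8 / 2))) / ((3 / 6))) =45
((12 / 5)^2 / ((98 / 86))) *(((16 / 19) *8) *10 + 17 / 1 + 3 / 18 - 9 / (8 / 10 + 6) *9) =367.09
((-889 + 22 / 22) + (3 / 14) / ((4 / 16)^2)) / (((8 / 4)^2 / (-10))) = 15480 / 7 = 2211.43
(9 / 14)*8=36 / 7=5.14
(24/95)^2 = 576/9025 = 0.06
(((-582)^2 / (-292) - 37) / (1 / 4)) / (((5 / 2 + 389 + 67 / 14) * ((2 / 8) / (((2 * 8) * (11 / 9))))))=-861236992 / 911259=-945.11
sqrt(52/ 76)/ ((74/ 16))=8 *sqrt(247)/ 703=0.18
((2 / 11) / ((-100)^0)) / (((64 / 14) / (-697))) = -4879 / 176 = -27.72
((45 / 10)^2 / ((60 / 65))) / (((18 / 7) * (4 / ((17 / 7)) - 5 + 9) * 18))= 1547 / 18432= 0.08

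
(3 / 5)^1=3 / 5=0.60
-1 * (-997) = 997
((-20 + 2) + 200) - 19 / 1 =163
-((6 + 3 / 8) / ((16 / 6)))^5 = -83841135993 / 1073741824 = -78.08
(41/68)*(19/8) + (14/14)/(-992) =6033/4216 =1.43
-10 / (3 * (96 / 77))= -385 / 144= -2.67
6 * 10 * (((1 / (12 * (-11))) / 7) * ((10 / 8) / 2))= -25 / 616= -0.04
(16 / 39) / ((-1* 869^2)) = -16 / 29451279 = -0.00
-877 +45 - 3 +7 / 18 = -15023 / 18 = -834.61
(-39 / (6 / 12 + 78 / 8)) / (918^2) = -13 / 2879307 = -0.00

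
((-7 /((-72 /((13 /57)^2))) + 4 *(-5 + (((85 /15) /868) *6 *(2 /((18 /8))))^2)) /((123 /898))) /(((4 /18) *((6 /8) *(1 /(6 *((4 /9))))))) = -2335.10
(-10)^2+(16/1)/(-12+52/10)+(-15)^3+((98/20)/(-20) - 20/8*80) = -11823833/3400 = -3477.60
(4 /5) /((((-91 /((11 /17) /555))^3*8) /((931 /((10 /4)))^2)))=-6726874 /230656545520171875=-0.00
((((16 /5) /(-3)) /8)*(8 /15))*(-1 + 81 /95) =224 /21375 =0.01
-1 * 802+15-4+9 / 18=-790.50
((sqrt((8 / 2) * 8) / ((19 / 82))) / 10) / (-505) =-164 * sqrt(2) / 47975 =-0.00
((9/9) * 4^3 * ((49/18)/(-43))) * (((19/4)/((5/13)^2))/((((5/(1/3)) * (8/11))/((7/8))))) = -12115103/1161000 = -10.44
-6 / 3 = -2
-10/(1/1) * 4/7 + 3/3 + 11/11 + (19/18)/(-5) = -2473/630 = -3.93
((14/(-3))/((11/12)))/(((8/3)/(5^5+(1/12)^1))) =-262507/44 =-5966.07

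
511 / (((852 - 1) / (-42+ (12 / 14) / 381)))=-2725528 / 108077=-25.22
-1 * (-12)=12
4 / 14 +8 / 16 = 11 / 14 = 0.79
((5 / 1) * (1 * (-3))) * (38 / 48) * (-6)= 285 / 4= 71.25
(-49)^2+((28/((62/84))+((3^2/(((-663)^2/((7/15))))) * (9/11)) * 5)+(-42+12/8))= 2398.44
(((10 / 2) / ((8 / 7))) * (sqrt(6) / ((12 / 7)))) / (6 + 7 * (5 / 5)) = 245 * sqrt(6) / 1248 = 0.48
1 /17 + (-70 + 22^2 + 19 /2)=423.56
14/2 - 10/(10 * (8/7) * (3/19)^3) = -46501/216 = -215.28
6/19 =0.32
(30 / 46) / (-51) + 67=26192 / 391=66.99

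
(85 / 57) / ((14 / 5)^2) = 2125 / 11172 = 0.19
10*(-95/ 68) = -475/ 34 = -13.97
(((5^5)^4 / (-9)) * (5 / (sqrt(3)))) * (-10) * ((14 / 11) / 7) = 55616578110745.53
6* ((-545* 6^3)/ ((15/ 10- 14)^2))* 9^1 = -5085504/ 125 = -40684.03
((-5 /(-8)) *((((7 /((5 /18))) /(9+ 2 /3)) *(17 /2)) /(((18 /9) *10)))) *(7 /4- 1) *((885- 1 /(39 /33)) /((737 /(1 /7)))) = 7913619 /88911680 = 0.09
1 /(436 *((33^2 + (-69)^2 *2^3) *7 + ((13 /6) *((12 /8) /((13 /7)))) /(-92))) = 92 /11000274005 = 0.00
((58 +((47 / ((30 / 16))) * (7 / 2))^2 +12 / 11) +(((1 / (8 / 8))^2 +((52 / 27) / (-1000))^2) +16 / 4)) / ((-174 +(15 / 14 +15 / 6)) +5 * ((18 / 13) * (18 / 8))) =-353974603196669 / 7062483656250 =-50.12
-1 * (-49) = 49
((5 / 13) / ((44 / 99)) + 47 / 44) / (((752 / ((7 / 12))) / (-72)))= -11613 / 107536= -0.11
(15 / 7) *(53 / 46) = 795 / 322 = 2.47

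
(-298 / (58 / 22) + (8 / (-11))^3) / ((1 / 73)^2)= -23329647914 / 38599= -604410.68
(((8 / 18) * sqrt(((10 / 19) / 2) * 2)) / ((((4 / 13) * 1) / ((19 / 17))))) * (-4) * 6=-104 * sqrt(190) / 51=-28.11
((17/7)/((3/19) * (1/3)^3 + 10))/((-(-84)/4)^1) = 969/83839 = 0.01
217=217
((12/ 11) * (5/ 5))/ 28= 3/ 77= 0.04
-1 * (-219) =219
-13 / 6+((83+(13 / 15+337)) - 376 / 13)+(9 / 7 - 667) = -251103 / 910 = -275.94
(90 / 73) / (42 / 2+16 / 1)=90 / 2701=0.03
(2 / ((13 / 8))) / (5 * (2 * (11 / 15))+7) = 48 / 559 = 0.09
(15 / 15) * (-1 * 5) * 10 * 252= -12600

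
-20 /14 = -10 /7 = -1.43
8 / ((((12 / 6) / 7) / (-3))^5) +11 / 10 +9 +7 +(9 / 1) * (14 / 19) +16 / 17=-6595663729 / 6460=-1021000.58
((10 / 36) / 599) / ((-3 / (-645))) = 1075 / 10782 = 0.10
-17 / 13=-1.31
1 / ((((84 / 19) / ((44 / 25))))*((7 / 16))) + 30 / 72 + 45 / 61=1851061 / 896700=2.06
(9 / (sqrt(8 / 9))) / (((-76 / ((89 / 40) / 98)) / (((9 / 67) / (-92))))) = 21627*sqrt(2) / 7345515520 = 0.00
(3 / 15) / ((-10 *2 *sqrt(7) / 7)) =-0.03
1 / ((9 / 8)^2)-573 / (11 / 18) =-834730 / 891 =-936.85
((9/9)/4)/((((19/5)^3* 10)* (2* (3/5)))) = 125/329232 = 0.00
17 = 17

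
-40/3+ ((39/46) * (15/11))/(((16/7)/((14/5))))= -11.92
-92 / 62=-46 / 31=-1.48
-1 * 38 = -38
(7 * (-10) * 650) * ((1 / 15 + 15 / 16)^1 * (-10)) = 2741375 / 6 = 456895.83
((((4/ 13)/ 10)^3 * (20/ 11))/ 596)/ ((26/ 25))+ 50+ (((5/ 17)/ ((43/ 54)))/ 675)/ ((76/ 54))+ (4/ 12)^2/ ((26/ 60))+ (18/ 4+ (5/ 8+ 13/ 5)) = 4523725810793249/ 78019755819720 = 57.98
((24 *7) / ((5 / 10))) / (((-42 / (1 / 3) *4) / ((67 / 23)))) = -1.94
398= 398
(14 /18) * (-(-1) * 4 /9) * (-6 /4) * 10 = -140 /27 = -5.19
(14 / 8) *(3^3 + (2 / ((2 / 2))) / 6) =287 / 6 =47.83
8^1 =8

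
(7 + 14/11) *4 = 364/11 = 33.09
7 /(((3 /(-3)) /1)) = -7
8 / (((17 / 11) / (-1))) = -88 / 17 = -5.18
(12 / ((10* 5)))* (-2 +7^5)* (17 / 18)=57137 / 15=3809.13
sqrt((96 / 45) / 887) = 4*sqrt(26610) / 13305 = 0.05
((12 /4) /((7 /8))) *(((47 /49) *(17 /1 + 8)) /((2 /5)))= 70500 /343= 205.54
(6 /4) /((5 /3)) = 9 /10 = 0.90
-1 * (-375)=375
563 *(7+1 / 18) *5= 357505 / 18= 19861.39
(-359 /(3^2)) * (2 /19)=-718 /171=-4.20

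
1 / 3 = 0.33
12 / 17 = 0.71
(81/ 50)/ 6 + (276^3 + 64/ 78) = 81995850653/ 3900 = 21024577.09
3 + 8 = 11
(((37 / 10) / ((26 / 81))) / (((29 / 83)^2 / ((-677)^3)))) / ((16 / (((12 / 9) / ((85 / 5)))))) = -2135441502555363 / 14868880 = -143618181.23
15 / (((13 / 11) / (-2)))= -330 / 13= -25.38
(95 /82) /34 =0.03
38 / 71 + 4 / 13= 778 / 923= 0.84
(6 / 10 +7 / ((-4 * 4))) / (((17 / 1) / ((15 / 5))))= 39 / 1360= 0.03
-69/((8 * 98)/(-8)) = 69/98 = 0.70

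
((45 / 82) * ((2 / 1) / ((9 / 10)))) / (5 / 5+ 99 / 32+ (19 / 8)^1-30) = -1600 / 30873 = -0.05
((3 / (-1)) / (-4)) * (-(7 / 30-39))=1163 / 40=29.08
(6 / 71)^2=36 / 5041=0.01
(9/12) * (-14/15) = -7/10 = -0.70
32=32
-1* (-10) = 10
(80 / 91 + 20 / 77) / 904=285 / 226226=0.00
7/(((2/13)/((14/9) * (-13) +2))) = -7462/9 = -829.11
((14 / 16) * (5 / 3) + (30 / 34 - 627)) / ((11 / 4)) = -254861 / 1122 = -227.15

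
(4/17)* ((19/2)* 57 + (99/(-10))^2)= 63951/425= 150.47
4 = 4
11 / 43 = 0.26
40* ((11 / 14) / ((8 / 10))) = 39.29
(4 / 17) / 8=1 / 34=0.03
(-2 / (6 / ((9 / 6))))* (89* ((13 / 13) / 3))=-89 / 6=-14.83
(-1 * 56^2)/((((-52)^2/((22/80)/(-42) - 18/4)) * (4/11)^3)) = 70539007/648960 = 108.70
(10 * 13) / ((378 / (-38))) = -2470 / 189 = -13.07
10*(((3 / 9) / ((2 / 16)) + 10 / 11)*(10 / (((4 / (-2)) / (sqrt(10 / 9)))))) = -5900*sqrt(10) / 99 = -188.46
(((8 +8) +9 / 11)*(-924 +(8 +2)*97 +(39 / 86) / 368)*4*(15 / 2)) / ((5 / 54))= 21815867295 / 87032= 250664.90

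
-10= -10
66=66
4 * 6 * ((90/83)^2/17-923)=-2594092776/117113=-22150.34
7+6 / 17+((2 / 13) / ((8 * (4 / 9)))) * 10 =13765 / 1768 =7.79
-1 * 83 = -83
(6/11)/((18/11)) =1/3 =0.33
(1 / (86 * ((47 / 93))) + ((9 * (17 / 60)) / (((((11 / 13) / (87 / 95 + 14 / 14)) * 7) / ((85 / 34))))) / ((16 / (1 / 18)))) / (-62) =-24465853 / 50281186560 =-0.00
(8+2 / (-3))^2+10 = 574 / 9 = 63.78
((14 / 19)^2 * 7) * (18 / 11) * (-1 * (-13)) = 321048 / 3971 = 80.85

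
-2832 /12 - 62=-298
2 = 2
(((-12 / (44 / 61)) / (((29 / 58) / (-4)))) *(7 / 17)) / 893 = 10248 / 166991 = 0.06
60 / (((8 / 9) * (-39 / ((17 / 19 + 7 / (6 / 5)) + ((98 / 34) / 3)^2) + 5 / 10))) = -14.68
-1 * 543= -543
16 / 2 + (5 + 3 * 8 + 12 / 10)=191 / 5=38.20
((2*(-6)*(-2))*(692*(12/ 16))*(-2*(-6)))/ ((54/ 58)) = 160544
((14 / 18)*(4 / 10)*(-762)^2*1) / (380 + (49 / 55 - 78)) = 9935464 / 16659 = 596.40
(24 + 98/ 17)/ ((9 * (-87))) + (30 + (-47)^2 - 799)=19167334/ 13311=1439.96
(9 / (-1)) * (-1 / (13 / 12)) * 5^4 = 67500 / 13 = 5192.31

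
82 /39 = 2.10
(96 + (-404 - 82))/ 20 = -19.50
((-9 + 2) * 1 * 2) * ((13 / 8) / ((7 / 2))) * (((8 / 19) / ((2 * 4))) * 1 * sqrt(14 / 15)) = -13 * sqrt(210) / 570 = -0.33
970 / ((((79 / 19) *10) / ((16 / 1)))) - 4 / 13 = 383028 / 1027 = 372.96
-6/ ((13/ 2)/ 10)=-120/ 13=-9.23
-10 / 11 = -0.91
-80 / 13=-6.15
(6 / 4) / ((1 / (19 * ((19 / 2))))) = 1083 / 4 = 270.75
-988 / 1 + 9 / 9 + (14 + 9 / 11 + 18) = -10496 / 11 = -954.18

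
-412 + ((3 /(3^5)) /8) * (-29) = -267005 /648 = -412.04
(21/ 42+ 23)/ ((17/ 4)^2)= 376/ 289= 1.30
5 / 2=2.50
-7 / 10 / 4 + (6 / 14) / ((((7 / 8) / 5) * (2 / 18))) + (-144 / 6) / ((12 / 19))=-31623 / 1960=-16.13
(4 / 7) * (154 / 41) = 88 / 41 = 2.15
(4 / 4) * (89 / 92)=89 / 92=0.97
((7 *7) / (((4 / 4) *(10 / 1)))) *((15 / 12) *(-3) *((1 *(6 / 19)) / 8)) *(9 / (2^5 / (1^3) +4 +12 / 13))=-17199 / 97280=-0.18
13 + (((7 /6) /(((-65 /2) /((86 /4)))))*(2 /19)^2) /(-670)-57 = -44.00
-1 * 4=-4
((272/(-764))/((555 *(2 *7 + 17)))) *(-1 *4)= 272/3286155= 0.00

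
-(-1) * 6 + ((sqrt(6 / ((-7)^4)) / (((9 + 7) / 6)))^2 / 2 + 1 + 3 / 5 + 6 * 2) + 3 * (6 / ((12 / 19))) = 36956327 / 768320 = 48.10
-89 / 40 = -2.22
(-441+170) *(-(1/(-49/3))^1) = -813/49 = -16.59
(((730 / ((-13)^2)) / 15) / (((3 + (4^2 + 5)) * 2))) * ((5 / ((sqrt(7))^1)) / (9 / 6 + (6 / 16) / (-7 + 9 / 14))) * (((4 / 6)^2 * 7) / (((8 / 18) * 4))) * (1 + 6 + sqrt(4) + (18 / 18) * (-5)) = 32485 * sqrt(7) / 1560546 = 0.06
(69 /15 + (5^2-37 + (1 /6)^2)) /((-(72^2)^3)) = 1327 /25076532510720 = 0.00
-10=-10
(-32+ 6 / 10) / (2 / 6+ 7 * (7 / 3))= -471 / 250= -1.88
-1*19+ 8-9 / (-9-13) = -233 / 22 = -10.59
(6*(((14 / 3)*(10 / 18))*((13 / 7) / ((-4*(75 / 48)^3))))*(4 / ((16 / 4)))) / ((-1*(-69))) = -53248 / 1940625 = -0.03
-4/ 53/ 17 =-4/ 901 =-0.00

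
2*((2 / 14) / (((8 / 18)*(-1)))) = -9 / 14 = -0.64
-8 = -8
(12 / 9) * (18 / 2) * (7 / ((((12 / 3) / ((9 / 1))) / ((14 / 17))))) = 2646 / 17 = 155.65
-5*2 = -10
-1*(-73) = 73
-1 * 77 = -77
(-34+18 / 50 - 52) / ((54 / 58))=-62089 / 675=-91.98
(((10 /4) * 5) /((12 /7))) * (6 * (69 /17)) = 12075 /68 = 177.57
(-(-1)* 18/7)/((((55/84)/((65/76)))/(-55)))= -3510/19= -184.74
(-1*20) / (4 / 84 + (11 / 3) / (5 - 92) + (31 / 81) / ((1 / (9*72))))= -18270 / 226553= -0.08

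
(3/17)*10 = 30/17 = 1.76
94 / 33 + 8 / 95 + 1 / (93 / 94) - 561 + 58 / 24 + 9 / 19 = -215426569 / 388740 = -554.17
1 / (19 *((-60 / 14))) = -7 / 570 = -0.01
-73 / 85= -0.86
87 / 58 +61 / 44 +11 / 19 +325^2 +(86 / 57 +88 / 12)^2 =1679044399 / 15884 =105706.65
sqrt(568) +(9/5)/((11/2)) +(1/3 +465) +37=2*sqrt(142) +82939/165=526.49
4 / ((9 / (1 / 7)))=4 / 63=0.06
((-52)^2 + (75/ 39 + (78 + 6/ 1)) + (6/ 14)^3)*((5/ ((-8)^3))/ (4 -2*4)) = 6.81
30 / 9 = 10 / 3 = 3.33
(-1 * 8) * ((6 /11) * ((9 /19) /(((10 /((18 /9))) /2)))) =-864 /1045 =-0.83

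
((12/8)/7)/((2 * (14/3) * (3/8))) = 0.06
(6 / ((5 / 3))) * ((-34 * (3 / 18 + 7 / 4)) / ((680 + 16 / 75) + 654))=-17595 / 100066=-0.18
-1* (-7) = 7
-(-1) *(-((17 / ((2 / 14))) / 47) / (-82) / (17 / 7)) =49 / 3854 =0.01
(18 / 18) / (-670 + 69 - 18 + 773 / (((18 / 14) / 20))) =0.00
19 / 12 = 1.58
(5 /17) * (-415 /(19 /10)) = -20750 /323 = -64.24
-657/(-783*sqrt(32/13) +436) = 930969/4286900 +514431*sqrt(26)/4286900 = 0.83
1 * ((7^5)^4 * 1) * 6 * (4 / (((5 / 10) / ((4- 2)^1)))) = 7660057564570752096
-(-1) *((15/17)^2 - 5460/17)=-92595/289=-320.40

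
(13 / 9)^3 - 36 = -24047 / 729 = -32.99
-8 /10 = -0.80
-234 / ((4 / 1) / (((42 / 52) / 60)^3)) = -3087 / 21632000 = -0.00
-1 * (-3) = 3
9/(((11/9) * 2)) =81/22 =3.68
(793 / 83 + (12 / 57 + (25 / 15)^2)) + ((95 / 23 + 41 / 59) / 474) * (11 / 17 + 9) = 326965681432 / 25866047043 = 12.64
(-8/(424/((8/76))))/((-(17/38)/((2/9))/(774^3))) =412164288/901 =457452.04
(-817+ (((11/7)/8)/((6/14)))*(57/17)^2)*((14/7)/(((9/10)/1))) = -9384955/5202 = -1804.11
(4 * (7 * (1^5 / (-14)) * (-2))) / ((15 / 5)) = 1.33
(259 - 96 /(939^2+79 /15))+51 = 2050012850 /6612947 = 310.00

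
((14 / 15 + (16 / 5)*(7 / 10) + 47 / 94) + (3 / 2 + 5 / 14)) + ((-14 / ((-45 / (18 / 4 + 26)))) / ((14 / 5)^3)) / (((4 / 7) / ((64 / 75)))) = 58363 / 9450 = 6.18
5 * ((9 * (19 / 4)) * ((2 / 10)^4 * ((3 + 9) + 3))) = 513 / 100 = 5.13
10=10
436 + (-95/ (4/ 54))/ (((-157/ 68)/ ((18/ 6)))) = 330082/ 157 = 2102.43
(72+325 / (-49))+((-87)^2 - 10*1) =373594 / 49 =7624.37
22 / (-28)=-11 / 14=-0.79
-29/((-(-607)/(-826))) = 23954/607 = 39.46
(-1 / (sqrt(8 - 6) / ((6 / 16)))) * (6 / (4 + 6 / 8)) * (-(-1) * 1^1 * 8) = -36 * sqrt(2) / 19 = -2.68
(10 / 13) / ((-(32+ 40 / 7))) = -35 / 1716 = -0.02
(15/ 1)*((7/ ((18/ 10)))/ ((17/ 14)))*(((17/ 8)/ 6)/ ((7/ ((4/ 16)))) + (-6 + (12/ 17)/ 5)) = -23375345/ 83232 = -280.85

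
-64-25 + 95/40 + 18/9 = -677/8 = -84.62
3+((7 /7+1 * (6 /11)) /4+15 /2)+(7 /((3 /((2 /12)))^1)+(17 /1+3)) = 12385 /396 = 31.28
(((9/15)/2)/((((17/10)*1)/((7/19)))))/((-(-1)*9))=7/969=0.01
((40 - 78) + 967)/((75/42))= 13006/25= 520.24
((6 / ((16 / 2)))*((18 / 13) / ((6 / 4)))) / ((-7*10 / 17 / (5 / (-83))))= 153 / 15106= 0.01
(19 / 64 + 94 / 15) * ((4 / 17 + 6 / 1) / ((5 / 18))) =1001859 / 6800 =147.33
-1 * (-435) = 435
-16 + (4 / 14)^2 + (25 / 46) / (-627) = -22497985 / 1413258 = -15.92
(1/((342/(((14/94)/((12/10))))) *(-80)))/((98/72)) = -1/300048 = -0.00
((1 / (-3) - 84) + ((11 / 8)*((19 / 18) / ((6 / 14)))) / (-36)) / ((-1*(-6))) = -1313015 / 93312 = -14.07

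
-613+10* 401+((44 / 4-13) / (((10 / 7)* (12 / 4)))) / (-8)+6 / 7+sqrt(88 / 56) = sqrt(77) / 7+2854249 / 840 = 3399.17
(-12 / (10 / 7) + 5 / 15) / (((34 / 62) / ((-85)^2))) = -106278.33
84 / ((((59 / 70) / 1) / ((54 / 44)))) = 79380 / 649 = 122.31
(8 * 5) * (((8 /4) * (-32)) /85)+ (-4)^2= -240 /17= -14.12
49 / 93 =0.53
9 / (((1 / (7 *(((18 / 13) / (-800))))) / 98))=-27783 / 2600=-10.69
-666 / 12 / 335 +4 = 3.83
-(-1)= 1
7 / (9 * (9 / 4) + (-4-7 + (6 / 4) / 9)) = 84 / 113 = 0.74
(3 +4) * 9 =63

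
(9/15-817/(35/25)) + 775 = 6721/35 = 192.03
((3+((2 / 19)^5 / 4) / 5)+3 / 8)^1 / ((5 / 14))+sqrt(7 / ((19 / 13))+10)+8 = sqrt(5339) / 19+4320793203 / 247609900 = 21.30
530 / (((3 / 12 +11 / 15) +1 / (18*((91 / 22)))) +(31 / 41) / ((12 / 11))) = 44492175 / 141859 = 313.64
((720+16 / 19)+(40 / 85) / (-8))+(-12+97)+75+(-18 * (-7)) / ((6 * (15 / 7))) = 1438292 / 1615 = 890.58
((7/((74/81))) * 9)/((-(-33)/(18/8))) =15309/3256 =4.70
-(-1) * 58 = 58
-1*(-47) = 47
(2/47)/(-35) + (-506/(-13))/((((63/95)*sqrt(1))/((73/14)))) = 412318787/1347255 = 306.04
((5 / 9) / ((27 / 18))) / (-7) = -10 / 189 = -0.05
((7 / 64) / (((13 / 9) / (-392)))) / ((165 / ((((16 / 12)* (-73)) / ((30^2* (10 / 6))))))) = 25039 / 2145000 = 0.01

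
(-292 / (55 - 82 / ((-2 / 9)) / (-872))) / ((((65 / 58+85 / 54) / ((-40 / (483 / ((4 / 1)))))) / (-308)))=-46785632256 / 230959123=-202.57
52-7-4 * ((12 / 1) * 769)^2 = -340623891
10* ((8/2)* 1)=40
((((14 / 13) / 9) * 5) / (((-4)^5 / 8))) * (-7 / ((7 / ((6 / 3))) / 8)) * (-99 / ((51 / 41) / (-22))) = 173635 / 1326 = 130.95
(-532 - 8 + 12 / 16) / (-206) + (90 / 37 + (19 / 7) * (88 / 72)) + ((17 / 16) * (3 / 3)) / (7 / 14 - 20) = 8.31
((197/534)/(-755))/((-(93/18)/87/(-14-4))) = -308502/2083045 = -0.15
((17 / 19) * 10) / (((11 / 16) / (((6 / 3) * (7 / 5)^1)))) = 7616 / 209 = 36.44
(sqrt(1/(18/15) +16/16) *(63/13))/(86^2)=0.00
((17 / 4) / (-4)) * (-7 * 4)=119 / 4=29.75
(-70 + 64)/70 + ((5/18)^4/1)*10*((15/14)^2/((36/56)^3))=12763333/74401740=0.17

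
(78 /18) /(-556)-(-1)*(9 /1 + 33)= 70043 /1668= 41.99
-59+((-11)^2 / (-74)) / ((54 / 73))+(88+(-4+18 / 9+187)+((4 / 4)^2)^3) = 850307 / 3996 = 212.79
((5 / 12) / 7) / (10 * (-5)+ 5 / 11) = -11 / 9156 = -0.00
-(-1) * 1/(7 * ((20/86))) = 43/70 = 0.61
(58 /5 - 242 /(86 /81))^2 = 2163273121 /46225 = 46798.77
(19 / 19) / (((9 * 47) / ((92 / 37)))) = 92 / 15651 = 0.01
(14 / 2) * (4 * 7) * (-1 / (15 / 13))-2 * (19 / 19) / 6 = -170.20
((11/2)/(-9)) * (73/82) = -803/1476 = -0.54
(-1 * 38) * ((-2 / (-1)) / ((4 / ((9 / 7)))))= -171 / 7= -24.43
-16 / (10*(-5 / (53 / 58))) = 212 / 725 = 0.29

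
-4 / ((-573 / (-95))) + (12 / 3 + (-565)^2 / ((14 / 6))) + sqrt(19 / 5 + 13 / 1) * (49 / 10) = 49 * sqrt(105) / 25 + 548761159 / 4011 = 136834.14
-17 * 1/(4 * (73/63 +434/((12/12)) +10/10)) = -1071/109912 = -0.01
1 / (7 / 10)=10 / 7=1.43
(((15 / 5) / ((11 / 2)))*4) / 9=8 / 33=0.24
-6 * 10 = -60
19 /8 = 2.38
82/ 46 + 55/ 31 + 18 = 15370/ 713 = 21.56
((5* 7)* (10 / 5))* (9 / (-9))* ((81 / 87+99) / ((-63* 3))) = 3220 / 87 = 37.01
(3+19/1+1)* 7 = 161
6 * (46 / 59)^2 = 12696 / 3481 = 3.65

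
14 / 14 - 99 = -98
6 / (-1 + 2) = 6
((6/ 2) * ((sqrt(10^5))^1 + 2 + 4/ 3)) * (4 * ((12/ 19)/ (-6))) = -2400 * sqrt(10)/ 19 - 80/ 19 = -403.66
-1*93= -93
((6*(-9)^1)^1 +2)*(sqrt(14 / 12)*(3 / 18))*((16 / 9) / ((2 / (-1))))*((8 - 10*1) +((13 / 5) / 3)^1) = -1768*sqrt(42) / 1215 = -9.43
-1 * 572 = -572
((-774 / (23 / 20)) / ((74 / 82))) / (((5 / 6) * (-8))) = 95202 / 851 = 111.87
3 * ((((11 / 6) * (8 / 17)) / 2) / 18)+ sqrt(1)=164 / 153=1.07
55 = 55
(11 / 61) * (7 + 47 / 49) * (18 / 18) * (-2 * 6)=-51480 / 2989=-17.22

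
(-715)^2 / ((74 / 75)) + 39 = 38344761 / 74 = 518172.45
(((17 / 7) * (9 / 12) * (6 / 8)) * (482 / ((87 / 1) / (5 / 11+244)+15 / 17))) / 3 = 187286161 / 1056608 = 177.25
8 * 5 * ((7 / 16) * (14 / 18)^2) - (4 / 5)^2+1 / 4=82591 / 8100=10.20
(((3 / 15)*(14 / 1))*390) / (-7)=-156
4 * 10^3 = 4000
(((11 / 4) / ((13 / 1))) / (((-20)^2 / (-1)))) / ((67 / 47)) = -517 / 1393600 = -0.00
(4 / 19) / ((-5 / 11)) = -44 / 95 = -0.46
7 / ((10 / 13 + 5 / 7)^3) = 5274997 / 2460375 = 2.14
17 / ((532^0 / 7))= 119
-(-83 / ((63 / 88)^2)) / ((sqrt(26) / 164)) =52705664 * sqrt(26) / 51597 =5208.58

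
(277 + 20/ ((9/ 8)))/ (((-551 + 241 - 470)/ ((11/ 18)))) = -29183/ 126360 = -0.23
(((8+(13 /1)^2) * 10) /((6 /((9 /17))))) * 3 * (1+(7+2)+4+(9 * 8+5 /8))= 40586.36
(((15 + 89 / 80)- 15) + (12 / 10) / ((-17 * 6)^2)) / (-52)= -77171 / 3606720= -0.02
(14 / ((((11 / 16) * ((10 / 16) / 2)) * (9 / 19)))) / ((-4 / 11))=-17024 / 45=-378.31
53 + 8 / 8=54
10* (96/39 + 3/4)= 32.12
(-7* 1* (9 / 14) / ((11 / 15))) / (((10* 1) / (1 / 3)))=-9 / 44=-0.20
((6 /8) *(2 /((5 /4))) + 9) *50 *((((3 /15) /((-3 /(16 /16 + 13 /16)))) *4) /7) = -493 /14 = -35.21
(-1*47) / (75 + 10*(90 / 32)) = -376 / 825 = -0.46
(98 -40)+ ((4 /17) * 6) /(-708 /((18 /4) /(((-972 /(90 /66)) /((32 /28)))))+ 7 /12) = 5805335758 /100091971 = 58.00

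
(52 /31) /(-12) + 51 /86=3625 /7998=0.45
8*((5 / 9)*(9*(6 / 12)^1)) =20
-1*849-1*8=-857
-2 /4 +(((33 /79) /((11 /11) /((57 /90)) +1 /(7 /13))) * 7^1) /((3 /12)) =209681 /72206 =2.90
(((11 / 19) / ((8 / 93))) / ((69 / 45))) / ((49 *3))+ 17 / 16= 374251 / 342608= 1.09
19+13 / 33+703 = 722.39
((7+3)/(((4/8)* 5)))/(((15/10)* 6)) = 4/9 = 0.44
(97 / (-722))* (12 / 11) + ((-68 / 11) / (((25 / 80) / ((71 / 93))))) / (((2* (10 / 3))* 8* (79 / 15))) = -9740952 / 48624895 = -0.20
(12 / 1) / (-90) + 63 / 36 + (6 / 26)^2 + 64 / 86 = 1052599 / 436020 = 2.41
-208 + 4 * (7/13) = -2676/13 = -205.85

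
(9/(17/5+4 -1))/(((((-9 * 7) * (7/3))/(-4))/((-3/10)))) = -9/784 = -0.01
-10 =-10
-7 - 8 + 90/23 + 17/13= -2924/299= -9.78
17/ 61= 0.28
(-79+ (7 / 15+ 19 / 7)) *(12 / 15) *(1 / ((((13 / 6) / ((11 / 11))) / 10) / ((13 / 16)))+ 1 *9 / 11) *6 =-3200322 / 1925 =-1662.50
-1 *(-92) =92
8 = 8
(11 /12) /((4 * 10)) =11 /480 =0.02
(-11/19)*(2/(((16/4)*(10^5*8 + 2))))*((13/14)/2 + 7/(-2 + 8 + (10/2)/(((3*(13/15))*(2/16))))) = -33891/118317095792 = -0.00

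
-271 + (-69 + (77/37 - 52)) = -14427/37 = -389.92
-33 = -33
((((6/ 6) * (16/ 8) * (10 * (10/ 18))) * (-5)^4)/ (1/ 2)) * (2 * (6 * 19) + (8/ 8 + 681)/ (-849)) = 24111250000/ 7641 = 3155509.75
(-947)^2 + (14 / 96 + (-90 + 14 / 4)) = 896722.65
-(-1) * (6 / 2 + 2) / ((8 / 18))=45 / 4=11.25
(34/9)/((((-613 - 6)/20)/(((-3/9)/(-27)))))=-0.00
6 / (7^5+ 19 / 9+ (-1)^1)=54 / 151273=0.00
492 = 492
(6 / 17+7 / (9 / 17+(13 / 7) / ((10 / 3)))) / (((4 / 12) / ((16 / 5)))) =2389888 / 36635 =65.24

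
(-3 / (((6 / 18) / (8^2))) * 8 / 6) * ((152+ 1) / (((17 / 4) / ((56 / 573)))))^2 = -346816512 / 36481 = -9506.77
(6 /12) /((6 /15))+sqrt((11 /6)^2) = 37 /12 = 3.08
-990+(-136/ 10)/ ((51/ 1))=-14854/ 15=-990.27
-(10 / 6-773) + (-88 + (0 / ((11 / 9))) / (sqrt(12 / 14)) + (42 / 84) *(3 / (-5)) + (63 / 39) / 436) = 58071809 / 85020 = 683.04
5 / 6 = 0.83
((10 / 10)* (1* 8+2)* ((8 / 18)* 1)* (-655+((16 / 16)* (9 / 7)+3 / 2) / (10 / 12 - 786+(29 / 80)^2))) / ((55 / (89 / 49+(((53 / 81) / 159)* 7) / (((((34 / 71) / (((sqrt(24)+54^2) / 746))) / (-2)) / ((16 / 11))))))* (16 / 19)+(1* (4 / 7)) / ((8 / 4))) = -4240944975155320261162896747628700 / 60005989141229846307481805772963+193891099484939247146687500800* sqrt(6) / 6667332126803316256386867308107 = -70.60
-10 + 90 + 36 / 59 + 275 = 20981 / 59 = 355.61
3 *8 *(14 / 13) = 336 / 13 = 25.85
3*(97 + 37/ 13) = 3894/ 13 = 299.54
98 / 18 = 49 / 9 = 5.44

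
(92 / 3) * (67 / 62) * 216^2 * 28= 1342075392 / 31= 43292754.58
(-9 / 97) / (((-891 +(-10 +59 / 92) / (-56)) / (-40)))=-88320 / 21199447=-0.00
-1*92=-92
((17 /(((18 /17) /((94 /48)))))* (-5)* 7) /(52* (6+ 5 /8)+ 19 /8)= -95081 /29970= -3.17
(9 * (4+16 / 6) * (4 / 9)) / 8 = 10 / 3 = 3.33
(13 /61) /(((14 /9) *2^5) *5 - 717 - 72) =-117 /296521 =-0.00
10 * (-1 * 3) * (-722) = 21660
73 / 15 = 4.87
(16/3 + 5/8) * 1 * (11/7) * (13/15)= 20449/2520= 8.11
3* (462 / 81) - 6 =100 / 9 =11.11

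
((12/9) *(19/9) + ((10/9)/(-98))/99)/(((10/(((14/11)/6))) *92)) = 122887/189355320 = 0.00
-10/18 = -5/9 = -0.56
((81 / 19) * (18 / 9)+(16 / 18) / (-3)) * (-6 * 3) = -8444 / 57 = -148.14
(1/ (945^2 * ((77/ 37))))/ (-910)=-37/ 62574261750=-0.00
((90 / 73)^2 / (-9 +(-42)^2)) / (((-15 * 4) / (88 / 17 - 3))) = -0.00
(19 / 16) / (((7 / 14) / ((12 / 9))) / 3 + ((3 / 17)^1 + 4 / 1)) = 323 / 1170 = 0.28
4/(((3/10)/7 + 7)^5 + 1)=6722800000/29124579185693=0.00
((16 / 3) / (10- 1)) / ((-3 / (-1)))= 16 / 81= 0.20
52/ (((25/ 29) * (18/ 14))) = 10556/ 225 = 46.92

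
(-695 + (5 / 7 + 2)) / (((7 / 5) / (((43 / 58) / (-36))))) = 520945 / 51156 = 10.18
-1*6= -6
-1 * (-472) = 472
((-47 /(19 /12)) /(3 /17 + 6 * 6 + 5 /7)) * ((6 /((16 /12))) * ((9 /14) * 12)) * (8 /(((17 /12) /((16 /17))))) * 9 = -947303424 /708985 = -1336.14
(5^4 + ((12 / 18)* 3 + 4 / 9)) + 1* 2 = 5665 / 9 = 629.44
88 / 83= 1.06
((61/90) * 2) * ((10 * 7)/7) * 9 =122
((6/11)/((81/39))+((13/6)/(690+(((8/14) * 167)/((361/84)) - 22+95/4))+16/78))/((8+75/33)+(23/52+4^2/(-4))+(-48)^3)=-2498636384/586913236097697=-0.00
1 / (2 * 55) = 1 / 110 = 0.01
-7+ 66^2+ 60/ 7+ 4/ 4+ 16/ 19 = 579802/ 133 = 4359.41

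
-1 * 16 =-16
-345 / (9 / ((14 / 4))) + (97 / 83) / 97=-134.15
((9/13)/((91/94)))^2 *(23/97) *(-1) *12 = -197537616/135750433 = -1.46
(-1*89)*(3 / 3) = -89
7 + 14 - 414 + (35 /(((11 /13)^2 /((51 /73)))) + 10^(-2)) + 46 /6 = -930568801 /2649900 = -351.17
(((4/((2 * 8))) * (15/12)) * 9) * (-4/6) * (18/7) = -135/28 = -4.82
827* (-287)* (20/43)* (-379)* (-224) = -9372084048.37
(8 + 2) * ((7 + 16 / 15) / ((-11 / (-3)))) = 22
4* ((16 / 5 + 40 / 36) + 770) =3097.24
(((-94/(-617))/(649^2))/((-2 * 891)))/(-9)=47/2083985875323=0.00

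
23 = 23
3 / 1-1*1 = 2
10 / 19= 0.53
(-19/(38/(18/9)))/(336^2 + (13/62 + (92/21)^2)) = -27342/3087332933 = -0.00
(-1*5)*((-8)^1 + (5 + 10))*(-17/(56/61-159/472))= 17131240/16733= 1023.80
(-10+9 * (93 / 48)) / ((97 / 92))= 2737 / 388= 7.05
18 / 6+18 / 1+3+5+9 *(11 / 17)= 592 / 17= 34.82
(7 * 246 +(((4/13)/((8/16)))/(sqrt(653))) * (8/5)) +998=64 * sqrt(653)/42445 +2720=2720.04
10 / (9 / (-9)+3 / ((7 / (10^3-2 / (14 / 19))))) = 245 / 10447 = 0.02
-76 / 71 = -1.07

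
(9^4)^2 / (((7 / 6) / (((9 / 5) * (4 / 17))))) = 9298091736 / 595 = 15627044.93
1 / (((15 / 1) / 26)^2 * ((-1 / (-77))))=52052 / 225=231.34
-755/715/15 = -151/2145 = -0.07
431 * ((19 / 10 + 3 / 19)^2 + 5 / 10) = 73671261 / 36100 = 2040.76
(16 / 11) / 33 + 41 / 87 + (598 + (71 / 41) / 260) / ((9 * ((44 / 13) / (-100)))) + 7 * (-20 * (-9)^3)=172810888765 / 1726428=100097.36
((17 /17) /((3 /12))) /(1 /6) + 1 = 25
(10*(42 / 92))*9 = 945 / 23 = 41.09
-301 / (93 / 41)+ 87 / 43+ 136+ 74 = 317218 / 3999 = 79.32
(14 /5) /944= 7 /2360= 0.00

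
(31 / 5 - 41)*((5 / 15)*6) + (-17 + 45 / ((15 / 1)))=-83.60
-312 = -312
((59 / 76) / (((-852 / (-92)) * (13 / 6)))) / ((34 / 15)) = 20355 / 1192516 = 0.02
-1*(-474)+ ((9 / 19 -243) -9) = 4227 / 19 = 222.47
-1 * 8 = -8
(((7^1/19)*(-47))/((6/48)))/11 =-2632/209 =-12.59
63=63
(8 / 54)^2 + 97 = 70729 / 729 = 97.02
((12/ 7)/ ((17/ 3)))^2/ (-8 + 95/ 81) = -104976/ 7831033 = -0.01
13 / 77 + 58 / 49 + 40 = 22289 / 539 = 41.35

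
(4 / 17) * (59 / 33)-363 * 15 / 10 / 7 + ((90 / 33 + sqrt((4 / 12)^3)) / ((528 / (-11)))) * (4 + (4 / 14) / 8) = -9750815 / 125664-113 * sqrt(3) / 12096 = -77.61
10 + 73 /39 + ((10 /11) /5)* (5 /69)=11.88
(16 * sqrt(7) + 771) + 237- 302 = 748.33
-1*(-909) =909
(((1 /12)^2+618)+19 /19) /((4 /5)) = 445685 /576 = 773.76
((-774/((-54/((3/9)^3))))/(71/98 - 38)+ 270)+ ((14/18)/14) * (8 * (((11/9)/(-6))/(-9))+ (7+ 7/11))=23764574656/87880221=270.42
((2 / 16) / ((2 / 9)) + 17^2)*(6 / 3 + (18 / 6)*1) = 23165 / 16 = 1447.81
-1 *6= -6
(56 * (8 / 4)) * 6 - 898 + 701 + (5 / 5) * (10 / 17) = 8085 / 17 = 475.59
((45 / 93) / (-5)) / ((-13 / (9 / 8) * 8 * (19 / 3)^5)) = 6561 / 63863545408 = 0.00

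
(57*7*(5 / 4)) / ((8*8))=1995 / 256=7.79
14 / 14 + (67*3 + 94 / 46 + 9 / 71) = 333410 / 1633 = 204.17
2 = 2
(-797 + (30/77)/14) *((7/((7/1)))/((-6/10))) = 1328.29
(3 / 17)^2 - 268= -77443 / 289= -267.97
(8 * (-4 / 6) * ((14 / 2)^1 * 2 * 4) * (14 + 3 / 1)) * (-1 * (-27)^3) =-99937152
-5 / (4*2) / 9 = -5 / 72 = -0.07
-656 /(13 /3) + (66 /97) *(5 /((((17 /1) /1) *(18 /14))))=-9725686 /64311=-151.23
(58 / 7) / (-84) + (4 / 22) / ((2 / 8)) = 0.63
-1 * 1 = -1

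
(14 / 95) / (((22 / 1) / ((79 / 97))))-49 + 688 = 64772788 / 101365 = 639.01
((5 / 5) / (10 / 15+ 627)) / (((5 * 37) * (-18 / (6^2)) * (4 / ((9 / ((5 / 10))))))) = -27 / 348355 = -0.00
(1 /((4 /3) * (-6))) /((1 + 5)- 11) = 1 /40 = 0.02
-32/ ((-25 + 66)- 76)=32/ 35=0.91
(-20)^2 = 400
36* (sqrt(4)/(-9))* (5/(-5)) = 8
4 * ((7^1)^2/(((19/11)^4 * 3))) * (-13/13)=-2869636/390963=-7.34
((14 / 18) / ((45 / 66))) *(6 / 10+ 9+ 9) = 4774 / 225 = 21.22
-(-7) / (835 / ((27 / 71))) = 189 / 59285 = 0.00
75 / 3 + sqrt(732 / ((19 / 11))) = 2 * sqrt(38247) / 19 + 25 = 45.59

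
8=8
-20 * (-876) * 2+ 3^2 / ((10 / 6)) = 175227 / 5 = 35045.40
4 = 4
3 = 3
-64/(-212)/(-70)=-8/1855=-0.00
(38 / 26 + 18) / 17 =253 / 221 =1.14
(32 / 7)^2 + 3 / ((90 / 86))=17467 / 735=23.76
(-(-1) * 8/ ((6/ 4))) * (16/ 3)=256/ 9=28.44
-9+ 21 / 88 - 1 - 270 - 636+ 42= -76891 / 88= -873.76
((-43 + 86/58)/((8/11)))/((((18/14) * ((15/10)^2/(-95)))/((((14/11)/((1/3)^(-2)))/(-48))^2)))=9808085/602772192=0.02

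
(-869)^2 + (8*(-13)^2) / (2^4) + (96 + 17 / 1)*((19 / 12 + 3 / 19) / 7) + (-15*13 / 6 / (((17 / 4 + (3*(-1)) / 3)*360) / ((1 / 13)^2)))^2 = 3718213823043385 / 4923002448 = 755273.61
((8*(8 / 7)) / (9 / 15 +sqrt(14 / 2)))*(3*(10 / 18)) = -800 / 581 +4000*sqrt(7) / 1743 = 4.69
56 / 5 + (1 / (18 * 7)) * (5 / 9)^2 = 571661 / 51030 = 11.20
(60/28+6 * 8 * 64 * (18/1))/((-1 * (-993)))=129029/2317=55.69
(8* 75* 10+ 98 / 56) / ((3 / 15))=120035 / 4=30008.75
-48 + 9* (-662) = -6006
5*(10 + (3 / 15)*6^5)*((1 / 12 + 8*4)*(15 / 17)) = 7532525 / 34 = 221544.85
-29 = -29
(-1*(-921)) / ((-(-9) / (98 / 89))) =30086 / 267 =112.68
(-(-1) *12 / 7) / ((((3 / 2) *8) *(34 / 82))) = 41 / 119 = 0.34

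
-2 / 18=-1 / 9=-0.11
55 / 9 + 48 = 54.11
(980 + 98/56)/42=187/8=23.38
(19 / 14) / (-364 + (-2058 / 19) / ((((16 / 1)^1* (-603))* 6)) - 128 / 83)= -144541512 / 38931603277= -0.00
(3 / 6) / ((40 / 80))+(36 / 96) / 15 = 41 / 40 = 1.02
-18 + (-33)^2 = 1071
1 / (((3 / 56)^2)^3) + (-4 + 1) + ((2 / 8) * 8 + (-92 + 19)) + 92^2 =30847095766 / 729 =42314260.31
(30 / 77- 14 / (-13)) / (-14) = -734 / 7007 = -0.10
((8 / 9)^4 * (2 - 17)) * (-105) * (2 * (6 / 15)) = 573440 / 729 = 786.61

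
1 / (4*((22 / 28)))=7 / 22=0.32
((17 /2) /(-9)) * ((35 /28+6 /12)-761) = 51629 /72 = 717.07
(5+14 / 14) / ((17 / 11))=66 / 17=3.88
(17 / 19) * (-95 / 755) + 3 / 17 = 164 / 2567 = 0.06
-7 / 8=-0.88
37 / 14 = 2.64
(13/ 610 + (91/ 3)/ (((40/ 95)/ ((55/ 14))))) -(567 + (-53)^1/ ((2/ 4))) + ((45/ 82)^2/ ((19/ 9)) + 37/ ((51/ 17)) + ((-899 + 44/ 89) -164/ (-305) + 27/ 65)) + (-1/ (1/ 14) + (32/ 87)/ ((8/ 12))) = -16888877714743193/ 15688945268880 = -1076.48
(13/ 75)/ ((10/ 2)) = 13/ 375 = 0.03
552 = 552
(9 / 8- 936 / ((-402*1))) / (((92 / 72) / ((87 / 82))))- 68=-32921131 / 505448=-65.13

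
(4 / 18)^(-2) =81 / 4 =20.25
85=85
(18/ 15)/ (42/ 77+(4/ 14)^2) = 1617/ 845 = 1.91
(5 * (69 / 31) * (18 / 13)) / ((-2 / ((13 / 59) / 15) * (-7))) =207 / 12803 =0.02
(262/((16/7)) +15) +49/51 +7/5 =269251/2040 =131.99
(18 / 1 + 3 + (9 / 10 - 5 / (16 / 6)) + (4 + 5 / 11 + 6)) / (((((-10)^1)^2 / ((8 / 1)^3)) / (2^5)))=6866432 / 1375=4993.77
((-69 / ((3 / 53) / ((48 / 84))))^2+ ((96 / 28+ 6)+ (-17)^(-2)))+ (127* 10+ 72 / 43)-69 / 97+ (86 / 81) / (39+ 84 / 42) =95428665033113834 / 196156628451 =486492.18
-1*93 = -93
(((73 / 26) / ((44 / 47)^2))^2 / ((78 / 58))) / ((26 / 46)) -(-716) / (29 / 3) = 87.57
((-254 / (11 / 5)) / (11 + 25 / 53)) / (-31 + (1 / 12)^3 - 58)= 3634740 / 32142319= 0.11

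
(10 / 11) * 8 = 80 / 11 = 7.27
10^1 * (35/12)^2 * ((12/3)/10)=1225/36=34.03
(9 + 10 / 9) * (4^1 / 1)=364 / 9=40.44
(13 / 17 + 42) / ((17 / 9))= 6543 / 289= 22.64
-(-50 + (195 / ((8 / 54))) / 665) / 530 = 25547 / 281960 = 0.09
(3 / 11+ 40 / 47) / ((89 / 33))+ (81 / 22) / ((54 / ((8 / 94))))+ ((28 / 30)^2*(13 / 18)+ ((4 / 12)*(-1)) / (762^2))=6321697583017 / 6011363783700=1.05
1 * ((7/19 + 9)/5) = 178/95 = 1.87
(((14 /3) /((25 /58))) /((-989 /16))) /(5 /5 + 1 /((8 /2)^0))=-6496 /74175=-0.09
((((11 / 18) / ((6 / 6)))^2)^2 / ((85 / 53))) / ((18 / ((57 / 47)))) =14743487 / 2516274720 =0.01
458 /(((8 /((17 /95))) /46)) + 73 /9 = 819721 /1710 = 479.37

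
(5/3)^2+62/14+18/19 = 9760/1197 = 8.15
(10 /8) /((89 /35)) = 175 /356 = 0.49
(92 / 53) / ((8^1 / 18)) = 3.91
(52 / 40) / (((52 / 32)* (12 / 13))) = 13 / 15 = 0.87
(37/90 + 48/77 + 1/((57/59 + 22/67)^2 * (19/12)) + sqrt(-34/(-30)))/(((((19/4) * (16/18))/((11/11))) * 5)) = 3 * sqrt(255)/950 + 695140286117/10397542901900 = 0.12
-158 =-158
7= 7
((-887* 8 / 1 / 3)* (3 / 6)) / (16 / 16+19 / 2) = -7096 / 63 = -112.63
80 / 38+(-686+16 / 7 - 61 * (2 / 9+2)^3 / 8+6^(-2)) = -296788291 / 387828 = -765.26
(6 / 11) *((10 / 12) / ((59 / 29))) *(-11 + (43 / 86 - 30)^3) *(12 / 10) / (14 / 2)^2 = -140.53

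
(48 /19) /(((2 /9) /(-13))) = -2808 /19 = -147.79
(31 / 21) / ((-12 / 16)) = -124 / 63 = -1.97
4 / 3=1.33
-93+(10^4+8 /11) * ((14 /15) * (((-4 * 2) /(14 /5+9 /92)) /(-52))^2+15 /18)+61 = 82530521600684 /9909709953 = 8328.25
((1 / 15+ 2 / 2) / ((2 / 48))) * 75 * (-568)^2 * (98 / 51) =20234977280 / 17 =1190292781.18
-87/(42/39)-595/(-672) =-53693/672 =-79.90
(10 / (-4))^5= -3125 / 32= -97.66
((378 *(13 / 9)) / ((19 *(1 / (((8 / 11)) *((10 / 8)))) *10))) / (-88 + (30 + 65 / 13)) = -546 / 11077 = -0.05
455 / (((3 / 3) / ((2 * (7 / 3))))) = 6370 / 3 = 2123.33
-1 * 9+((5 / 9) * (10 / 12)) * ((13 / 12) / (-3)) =-17821 / 1944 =-9.17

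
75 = 75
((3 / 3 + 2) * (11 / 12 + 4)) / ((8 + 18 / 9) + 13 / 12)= 177 / 133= 1.33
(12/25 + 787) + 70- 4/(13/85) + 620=471681/325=1451.33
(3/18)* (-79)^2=6241/6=1040.17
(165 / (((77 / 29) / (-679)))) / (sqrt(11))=-42195 * sqrt(11) / 11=-12722.27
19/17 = 1.12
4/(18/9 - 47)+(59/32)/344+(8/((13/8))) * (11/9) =12736753/2146560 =5.93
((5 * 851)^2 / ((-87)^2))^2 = 327791930250625 / 57289761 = 5721649.46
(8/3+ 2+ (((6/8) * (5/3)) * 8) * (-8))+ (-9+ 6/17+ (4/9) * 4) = -12577/153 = -82.20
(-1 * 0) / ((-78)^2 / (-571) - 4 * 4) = 0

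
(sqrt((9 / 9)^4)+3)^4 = 256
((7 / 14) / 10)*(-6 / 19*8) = -0.13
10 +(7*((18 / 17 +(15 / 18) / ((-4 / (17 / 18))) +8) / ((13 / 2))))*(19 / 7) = 1713937 / 47736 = 35.90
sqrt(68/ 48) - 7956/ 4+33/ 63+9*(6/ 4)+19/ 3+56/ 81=-2231657/ 1134+sqrt(51)/ 6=-1966.76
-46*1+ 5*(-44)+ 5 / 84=-22339 / 84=-265.94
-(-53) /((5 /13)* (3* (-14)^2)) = 689 /2940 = 0.23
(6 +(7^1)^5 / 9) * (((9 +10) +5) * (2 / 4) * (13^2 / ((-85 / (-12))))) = 45592144 / 85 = 536378.16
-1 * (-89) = 89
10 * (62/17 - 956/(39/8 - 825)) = 5367980/111537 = 48.13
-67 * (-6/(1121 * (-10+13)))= 134/1121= 0.12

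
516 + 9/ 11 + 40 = 6125/ 11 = 556.82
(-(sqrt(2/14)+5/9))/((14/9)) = -5/14- 9*sqrt(7)/98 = -0.60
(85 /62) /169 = 85 /10478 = 0.01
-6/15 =-0.40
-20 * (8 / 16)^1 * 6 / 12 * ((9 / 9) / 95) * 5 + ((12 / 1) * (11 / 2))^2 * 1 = 82759 / 19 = 4355.74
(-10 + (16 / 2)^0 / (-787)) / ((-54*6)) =7871 / 254988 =0.03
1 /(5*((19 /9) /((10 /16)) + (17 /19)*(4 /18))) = 171 /3058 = 0.06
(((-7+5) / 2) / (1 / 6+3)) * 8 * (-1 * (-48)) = -121.26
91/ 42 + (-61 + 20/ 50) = -1753/ 30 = -58.43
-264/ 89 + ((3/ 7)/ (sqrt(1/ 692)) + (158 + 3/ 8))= 6 * sqrt(173)/ 7 + 110651/ 712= 166.68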